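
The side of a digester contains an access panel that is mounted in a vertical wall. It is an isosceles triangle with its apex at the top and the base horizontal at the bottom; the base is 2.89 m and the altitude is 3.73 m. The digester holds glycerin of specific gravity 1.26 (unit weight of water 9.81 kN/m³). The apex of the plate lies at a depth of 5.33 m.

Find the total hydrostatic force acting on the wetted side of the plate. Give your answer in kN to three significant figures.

F ≈ 521 kN

γ = 1.26 × 9.81 = 12.3606 kN/m³.
With the apex up, the centroid sits 2h/3 = 2 × 3.73/3 = 2.48667 m below the apex, so the centroid depth is h_c = 5.33 + 2.48667 = 7.81667 m.
A = ½ × 2.89 × 3.73 = 5.38985 m².
Resultant F = γ·h_c·A = 12.3606 × 7.81667 × 5.38985 = 520.76 kN.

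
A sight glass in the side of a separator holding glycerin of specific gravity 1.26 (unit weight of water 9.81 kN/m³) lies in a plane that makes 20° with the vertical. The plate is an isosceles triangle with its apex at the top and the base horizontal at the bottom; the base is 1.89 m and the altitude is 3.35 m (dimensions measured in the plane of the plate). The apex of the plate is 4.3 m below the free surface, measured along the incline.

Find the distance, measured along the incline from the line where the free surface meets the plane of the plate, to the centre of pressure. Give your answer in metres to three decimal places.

γ = 1.26 × 9.81 = 12.3606 kN/m³.
The plate makes 20° with the vertical, i.e. θ = 90° − 20° = 70° to the horizontal. Measuring y along the incline from the free-surface line, vertical depth h = y·sinθ with sinθ = 0.939693.
With the apex up, the centroid sits 2h/3 = 2 × 3.35/3 = 2.23333 m below the apex, so y_c = 4.3 + 2.23333 = 6.53333 m and h_c = 6.53333 × 0.939693 = 6.13932 m.
A = ½ × 1.89 × 3.35 = 3.16575 m².
Resultant F = γ·h_c·A = 12.3606 × 6.13932 × 3.16575 = 240.235 kN.
I_c = b·h³/36 = 1.89 × 3.35³/36 = 1.97376 m⁴.
Centre of pressure: y_p = y_c + I_c/(y_c·A) = 6.53333 + 1.97376/(6.53333 × 3.16575) = 6.53333 + 0.0954296 = 6.62876 m along the plane.

y_p = 6.629 m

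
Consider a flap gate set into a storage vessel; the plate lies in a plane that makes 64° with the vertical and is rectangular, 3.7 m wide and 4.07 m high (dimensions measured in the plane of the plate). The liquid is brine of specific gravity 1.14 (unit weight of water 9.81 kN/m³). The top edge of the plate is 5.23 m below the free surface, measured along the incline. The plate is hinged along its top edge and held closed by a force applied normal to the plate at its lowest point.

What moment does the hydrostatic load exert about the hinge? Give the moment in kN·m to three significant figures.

γ = 1.14 × 9.81 = 11.1834 kN/m³.
The plate makes 64° with the vertical, i.e. θ = 90° − 64° = 26° to the horizontal. Measuring y along the incline from the free-surface line, vertical depth h = y·sinθ with sinθ = 0.438371.
The centroid lies 4.07/2 = 2.035 m below the top edge, so y_c = 5.23 + 2.035 = 7.265 m and h_c = 7.265 × 0.438371 = 3.18477 m.
A = 3.7 × 4.07 = 15.059 m².
Resultant F = γ·h_c·A = 11.1834 × 3.18477 × 15.059 = 536.35 kN.
I_c = b·h³/12 = 3.7 × 4.07³/12 = 20.7876 m⁴.
Centre of pressure: y_p = y_c + I_c/(y_c·A) = 7.265 + 20.7876/(7.265 × 15.059) = 7.265 + 0.190008 = 7.45501 m along the plane.
The resultant acts 2.035 + 0.190008 = 2.22501 m (along the plate) below the hinge at the top edge, so the moment about the hinge is M = F × 2.22501 = 536.35 × 2.22501 = 1193.38 kN·m.

M ≈ 1190 kN·m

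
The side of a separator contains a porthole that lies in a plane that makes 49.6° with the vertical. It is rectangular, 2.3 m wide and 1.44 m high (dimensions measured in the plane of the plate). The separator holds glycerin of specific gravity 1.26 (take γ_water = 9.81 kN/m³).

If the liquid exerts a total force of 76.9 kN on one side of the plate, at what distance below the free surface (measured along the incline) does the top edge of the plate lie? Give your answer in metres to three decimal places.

y_top ≈ 2.178 m

γ = 1.26 × 9.81 = 12.3606 kN/m³.
A = 2.3 × 1.44 = 3.312 m².
From F = γ·h_c·A, the centroid depth is h_c = 76.9/(12.3606 × 3.312) = 1.87844 m.
The plate makes 49.6° with the vertical, i.e. θ = 90° − 49.6° = 40.4° to the horizontal. Measuring y along the incline from the free-surface line, vertical depth h = y·sinθ with sinθ = 0.648120.
Along the incline, y_c = h_c/sinθ = 1.87844/0.648120 = 2.89829 m.
The centroid lies 1.44/2 = 0.72 m below the top edge, so the top edge sits at y_top = 2.89829 − 0.72 = 2.17829 m along the incline.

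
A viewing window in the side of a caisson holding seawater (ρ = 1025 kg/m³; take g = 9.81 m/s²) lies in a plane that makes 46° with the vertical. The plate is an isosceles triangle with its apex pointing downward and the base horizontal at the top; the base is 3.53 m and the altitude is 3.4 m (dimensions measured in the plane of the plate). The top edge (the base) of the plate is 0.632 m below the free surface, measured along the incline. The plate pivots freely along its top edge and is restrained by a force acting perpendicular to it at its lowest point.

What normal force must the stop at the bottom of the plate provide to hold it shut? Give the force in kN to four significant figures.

γ = ρg = 1025 × 9.81 / 1000 = 10.05525 kN/m³.
The plate makes 46° with the vertical, i.e. θ = 90° − 46° = 44° to the horizontal. Measuring y along the incline from the free-surface line, vertical depth h = y·sinθ with sinθ = 0.694658.
With the apex down, the centroid sits h/3 = 3.4/3 = 1.13333 m below the base (the top edge), so y_c = 0.632 + 1.13333 = 1.76533 m and h_c = 1.76533 × 0.694658 = 1.2263 m.
A = ½ × 3.53 × 3.4 = 6.001 m².
Resultant F = γ·h_c·A = 10.05525 × 1.2263 × 6.001 = 73.9968 kN.
I_c = b·h³/36 = 3.53 × 3.4³/36 = 3.85398 m⁴.
Centre of pressure: y_p = y_c + I_c/(y_c·A) = 1.76533 + 3.85398/(1.76533 × 6.001) = 1.76533 + 0.363798 = 2.12913 m along the plane.
The resultant acts 1.13333 + 0.363798 = 1.49713 m (along the plate) below the hinge at the top edge, so the moment about the hinge is M = F × 1.49713 = 73.9968 × 1.49713 = 110.783 kN·m.
A normal force at the bottom, 3.4 m from the hinge, must supply this moment: P = 110.783/3.4 = 32.5832 kN.

P ≈ 32.58 kN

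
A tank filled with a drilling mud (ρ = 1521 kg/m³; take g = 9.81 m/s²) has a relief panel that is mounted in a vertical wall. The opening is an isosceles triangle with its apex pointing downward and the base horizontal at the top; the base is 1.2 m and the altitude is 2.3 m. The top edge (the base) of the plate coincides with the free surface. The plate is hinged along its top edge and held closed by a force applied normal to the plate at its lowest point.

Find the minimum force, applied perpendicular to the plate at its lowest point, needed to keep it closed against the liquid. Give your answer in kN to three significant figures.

γ = ρg = 1521 × 9.81 / 1000 = 14.92101 kN/m³.
With the apex down, the centroid sits h/3 = 2.3/3 = 0.766667 m below the base (the top edge), so the centroid depth is h_c = 0.766667 m.
A = ½ × 1.2 × 2.3 = 1.38 m².
Resultant F = γ·h_c·A = 14.92101 × 0.766667 × 1.38 = 15.7864 kN.
I_c = b·h³/36 = 1.2 × 2.3³/36 = 0.405567 m⁴.
Centre of pressure: y_p = y_c + I_c/(y_c·A) = 0.766667 + 0.405567/(0.766667 × 1.38) = 0.766667 + 0.383333 = 1.15 m along the plane.
The resultant acts 0.766667 + 0.383333 = 1.15 m (along the plate) below the hinge at the top edge, so the moment about the hinge is M = F × 1.15 = 15.7864 × 1.15 = 18.1544 kN·m.
A normal force at the bottom, 2.3 m from the hinge, must supply this moment: P = 18.1544/2.3 = 7.89322 kN.

P ≈ 7.89 kN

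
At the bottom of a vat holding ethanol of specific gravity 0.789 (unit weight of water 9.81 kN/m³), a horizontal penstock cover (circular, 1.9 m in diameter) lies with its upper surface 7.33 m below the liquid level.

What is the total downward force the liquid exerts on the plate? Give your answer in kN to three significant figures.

γ = 0.789 × 9.81 = 7.74009 kN/m³.
The plate is horizontal, so pressure is uniform at p = γ·h = 7.74009 × 7.33 = 56.7349 kN/m².
A = π(0.95)² = 2.83529 m².
F = p·A = 56.7349 × 2.83529 = 160.86 kN.

F ≈ 161 kN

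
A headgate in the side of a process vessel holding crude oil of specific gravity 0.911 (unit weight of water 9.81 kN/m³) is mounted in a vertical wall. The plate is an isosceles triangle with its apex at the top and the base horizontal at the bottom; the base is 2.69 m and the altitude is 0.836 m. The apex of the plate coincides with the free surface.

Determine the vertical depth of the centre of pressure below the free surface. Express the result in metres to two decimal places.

γ = 0.911 × 9.81 = 8.93691 kN/m³.
With the apex up, the centroid sits 2h/3 = 2 × 0.836/3 = 0.557333 m below the apex, so the centroid depth is h_c = 0.557333 m.
A = ½ × 2.69 × 0.836 = 1.12442 m².
Resultant F = γ·h_c·A = 8.93691 × 0.557333 × 1.12442 = 5.60055 kN.
I_c = b·h³/36 = 2.69 × 0.836³/36 = 0.0436585 m⁴.
Centre of pressure: y_p = y_c + I_c/(y_c·A) = 0.557333 + 0.0436585/(0.557333 × 1.12442) = 0.557333 + 0.0696667 = 0.627 m along the plane.

h_p = 0.63 m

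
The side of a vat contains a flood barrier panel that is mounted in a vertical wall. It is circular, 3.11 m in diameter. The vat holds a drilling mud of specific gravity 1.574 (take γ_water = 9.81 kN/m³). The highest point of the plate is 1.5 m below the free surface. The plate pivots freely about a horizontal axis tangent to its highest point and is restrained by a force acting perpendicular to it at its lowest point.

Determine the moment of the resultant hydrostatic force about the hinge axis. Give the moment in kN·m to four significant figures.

γ = 1.574 × 9.81 = 15.44094 kN/m³.
The centroid is at the centre, 1.555 m below the top of the plate, so the centroid depth is h_c = 1.5 + 1.555 = 3.055 m.
A = π(1.555)² = 7.59645 m².
Resultant F = γ·h_c·A = 15.44094 × 3.055 × 7.59645 = 358.34 kN.
I_c = πr⁴/4 = π × 1.555⁴/4 = 4.5921 m⁴.
Centre of pressure: y_p = y_c + I_c/(y_c·A) = 3.055 + 4.5921/(3.055 × 7.59645) = 3.055 + 0.197874 = 3.25287 m along the plane.
The resultant acts 1.555 + 0.197874 = 1.75287 m (along the plate) below the hinge at the top edge, so the moment about the hinge is M = F × 1.75287 = 358.34 × 1.75287 = 628.123 kN·m.

M ≈ 628.1 kN·m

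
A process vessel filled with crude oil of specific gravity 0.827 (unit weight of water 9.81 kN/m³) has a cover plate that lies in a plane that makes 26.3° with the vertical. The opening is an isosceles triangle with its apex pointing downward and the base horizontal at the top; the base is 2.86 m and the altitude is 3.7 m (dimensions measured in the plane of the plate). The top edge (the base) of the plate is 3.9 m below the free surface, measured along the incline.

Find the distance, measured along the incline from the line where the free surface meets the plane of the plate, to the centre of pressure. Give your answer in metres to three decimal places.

γ = 0.827 × 9.81 = 8.11287 kN/m³.
The plate makes 26.3° with the vertical, i.e. θ = 90° − 26.3° = 63.7° to the horizontal. Measuring y along the incline from the free-surface line, vertical depth h = y·sinθ with sinθ = 0.896486.
With the apex down, the centroid sits h/3 = 3.7/3 = 1.23333 m below the base (the top edge), so y_c = 3.9 + 1.23333 = 5.13333 m and h_c = 5.13333 × 0.896486 = 4.60196 m.
A = ½ × 2.86 × 3.7 = 5.291 m².
Resultant F = γ·h_c·A = 8.11287 × 4.60196 × 5.291 = 197.54 kN.
I_c = b·h³/36 = 2.86 × 3.7³/36 = 4.0241 m⁴.
Centre of pressure: y_p = y_c + I_c/(y_c·A) = 5.13333 + 4.0241/(5.13333 × 5.291) = 5.13333 + 0.14816 = 5.28149 m along the plane.

y_p = 5.281 m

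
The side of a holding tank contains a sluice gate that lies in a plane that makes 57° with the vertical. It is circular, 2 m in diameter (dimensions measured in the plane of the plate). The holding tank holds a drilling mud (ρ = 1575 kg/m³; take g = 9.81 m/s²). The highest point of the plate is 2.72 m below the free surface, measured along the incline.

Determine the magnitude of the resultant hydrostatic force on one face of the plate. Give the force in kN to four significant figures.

γ = ρg = 1575 × 9.81 / 1000 = 15.45075 kN/m³.
The plate makes 57° with the vertical, i.e. θ = 90° − 57° = 33° to the horizontal. Measuring y along the incline from the free-surface line, vertical depth h = y·sinθ with sinθ = 0.544639.
The centroid is at the centre, 1 m below the top of the plate, so y_c = 2.72 + 1 = 3.72 m and h_c = 3.72 × 0.544639 = 2.02606 m.
A = π(1)² = 3.14159 m².
Resultant F = γ·h_c·A = 15.45075 × 2.02606 × 3.14159 = 98.3448 kN.

F ≈ 98.34 kN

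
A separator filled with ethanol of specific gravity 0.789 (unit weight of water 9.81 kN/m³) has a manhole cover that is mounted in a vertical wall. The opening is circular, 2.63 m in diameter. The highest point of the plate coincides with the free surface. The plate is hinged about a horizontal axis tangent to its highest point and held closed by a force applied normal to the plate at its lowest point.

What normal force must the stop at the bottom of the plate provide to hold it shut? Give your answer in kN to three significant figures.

γ = 0.789 × 9.81 = 7.74009 kN/m³.
The centroid is at the centre, 1.315 m below the top of the plate, so the centroid depth is h_c = 1.315 m.
A = π(1.315)² = 5.43252 m².
Resultant F = γ·h_c·A = 7.74009 × 1.315 × 5.43252 = 55.2934 kN.
I_c = πr⁴/4 = π × 1.315⁴/4 = 2.34851 m⁴.
Centre of pressure: y_p = y_c + I_c/(y_c·A) = 1.315 + 2.34851/(1.315 × 5.43252) = 1.315 + 0.32875 = 1.64375 m along the plane.
The resultant acts 1.315 + 0.32875 = 1.64375 m (along the plate) below the hinge at the top edge, so the moment about the hinge is M = F × 1.64375 = 55.2934 × 1.64375 = 90.8885 kN·m.
A normal force at the bottom, 2.63 m from the hinge, must supply this moment: P = 90.8885/2.63 = 34.5584 kN.

P ≈ 34.6 kN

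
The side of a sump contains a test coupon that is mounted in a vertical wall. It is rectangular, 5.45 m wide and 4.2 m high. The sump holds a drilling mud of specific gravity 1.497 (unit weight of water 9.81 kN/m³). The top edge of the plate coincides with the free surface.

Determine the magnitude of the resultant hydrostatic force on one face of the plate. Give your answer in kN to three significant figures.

γ = 1.497 × 9.81 = 14.68557 kN/m³.
The centroid lies 4.2/2 = 2.1 m below the top edge, so the centroid depth is h_c = 2.1 m.
A = 5.45 × 4.2 = 22.89 m².
Resultant F = γ·h_c·A = 14.68557 × 2.1 × 22.89 = 705.921 kN.

F ≈ 706 kN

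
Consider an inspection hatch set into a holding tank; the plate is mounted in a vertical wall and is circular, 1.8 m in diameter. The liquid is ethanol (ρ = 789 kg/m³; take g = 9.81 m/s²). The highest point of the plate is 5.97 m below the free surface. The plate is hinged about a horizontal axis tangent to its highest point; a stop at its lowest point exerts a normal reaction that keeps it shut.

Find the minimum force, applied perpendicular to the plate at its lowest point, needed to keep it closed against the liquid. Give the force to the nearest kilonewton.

P ≈ 70 kN

γ = ρg = 789 × 9.81 / 1000 = 7.74009 kN/m³.
The centroid is at the centre, 0.9 m below the top of the plate, so the centroid depth is h_c = 5.97 + 0.9 = 6.87 m.
A = π(0.9)² = 2.54469 m².
Resultant F = γ·h_c·A = 7.74009 × 6.87 × 2.54469 = 135.312 kN.
I_c = πr⁴/4 = π × 0.9⁴/4 = 0.5153 m⁴.
Centre of pressure: y_p = y_c + I_c/(y_c·A) = 6.87 + 0.5153/(6.87 × 2.54469) = 6.87 + 0.029476 = 6.89948 m along the plane.
The resultant acts 0.9 + 0.029476 = 0.929476 m (along the plate) below the hinge at the top edge, so the moment about the hinge is M = F × 0.929476 = 135.312 × 0.929476 = 125.769 kN·m.
A normal force at the bottom, 1.8 m from the hinge, must supply this moment: P = 125.769/1.8 = 69.8717 kN.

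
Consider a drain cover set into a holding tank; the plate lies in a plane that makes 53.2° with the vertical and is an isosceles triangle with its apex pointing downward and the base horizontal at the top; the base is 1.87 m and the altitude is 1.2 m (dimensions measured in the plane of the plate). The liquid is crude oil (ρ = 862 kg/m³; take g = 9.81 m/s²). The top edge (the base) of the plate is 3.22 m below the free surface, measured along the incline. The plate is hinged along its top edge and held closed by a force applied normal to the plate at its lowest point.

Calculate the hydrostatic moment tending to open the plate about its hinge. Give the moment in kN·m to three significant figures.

γ = ρg = 862 × 9.81 / 1000 = 8.45622 kN/m³.
The plate makes 53.2° with the vertical, i.e. θ = 90° − 53.2° = 36.8° to the horizontal. Measuring y along the incline from the free-surface line, vertical depth h = y·sinθ with sinθ = 0.599024.
With the apex down, the centroid sits h/3 = 1.2/3 = 0.4 m below the base (the top edge), so y_c = 3.22 + 0.4 = 3.62 m and h_c = 3.62 × 0.599024 = 2.16847 m.
A = ½ × 1.87 × 1.2 = 1.122 m².
Resultant F = γ·h_c·A = 8.45622 × 2.16847 × 1.122 = 20.5742 kN.
I_c = b·h³/36 = 1.87 × 1.2³/36 = 0.08976 m⁴.
Centre of pressure: y_p = y_c + I_c/(y_c·A) = 3.62 + 0.08976/(3.62 × 1.122) = 3.62 + 0.0220994 = 3.6421 m along the plane.
The resultant acts 0.4 + 0.0220994 = 0.422099 m (along the plate) below the hinge at the top edge, so the moment about the hinge is M = F × 0.422099 = 20.5742 × 0.422099 = 8.68435 kN·m.

M ≈ 8.68 kN·m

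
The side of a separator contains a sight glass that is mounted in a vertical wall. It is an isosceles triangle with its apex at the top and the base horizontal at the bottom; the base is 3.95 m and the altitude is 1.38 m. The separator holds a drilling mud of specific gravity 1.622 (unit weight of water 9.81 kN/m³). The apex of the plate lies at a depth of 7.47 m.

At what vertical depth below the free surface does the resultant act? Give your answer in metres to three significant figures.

γ = 1.622 × 9.81 = 15.91182 kN/m³.
With the apex up, the centroid sits 2h/3 = 2 × 1.38/3 = 0.92 m below the apex, so the centroid depth is h_c = 7.47 + 0.92 = 8.39 m.
A = ½ × 3.95 × 1.38 = 2.7255 m².
Resultant F = γ·h_c·A = 15.91182 × 8.39 × 2.7255 = 363.855 kN.
I_c = b·h³/36 = 3.95 × 1.38³/36 = 0.288358 m⁴.
Centre of pressure: y_p = y_c + I_c/(y_c·A) = 8.39 + 0.288358/(8.39 × 2.7255) = 8.39 + 0.0126103 = 8.40261 m along the plane.

h_p = 8.40 m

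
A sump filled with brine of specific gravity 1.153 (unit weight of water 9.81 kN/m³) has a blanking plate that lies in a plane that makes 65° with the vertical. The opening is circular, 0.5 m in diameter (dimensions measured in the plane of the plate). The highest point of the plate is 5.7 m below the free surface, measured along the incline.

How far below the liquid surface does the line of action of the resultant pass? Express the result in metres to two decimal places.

γ = 1.153 × 9.81 = 11.31093 kN/m³.
The plate makes 65° with the vertical, i.e. θ = 90° − 65° = 25° to the horizontal. Measuring y along the incline from the free-surface line, vertical depth h = y·sinθ with sinθ = 0.422618.
The centroid is at the centre, 0.25 m below the top of the plate, so y_c = 5.7 + 0.25 = 5.95 m and h_c = 5.95 × 0.422618 = 2.51458 m.
A = π(0.25)² = 0.19635 m².
Resultant F = γ·h_c·A = 11.31093 × 2.51458 × 0.19635 = 5.58463 kN.
I_c = πr⁴/4 = π × 0.25⁴/4 = 0.00306796 m⁴.
Centre of pressure: y_p = y_c + I_c/(y_c·A) = 5.95 + 0.00306796/(5.95 × 0.19635) = 5.95 + 0.00262604 = 5.95263 m along the plane.
Vertically, h_p = y_p·sinθ = 5.95263 × 0.422618 = 2.51569 m.

h_p = 2.52 m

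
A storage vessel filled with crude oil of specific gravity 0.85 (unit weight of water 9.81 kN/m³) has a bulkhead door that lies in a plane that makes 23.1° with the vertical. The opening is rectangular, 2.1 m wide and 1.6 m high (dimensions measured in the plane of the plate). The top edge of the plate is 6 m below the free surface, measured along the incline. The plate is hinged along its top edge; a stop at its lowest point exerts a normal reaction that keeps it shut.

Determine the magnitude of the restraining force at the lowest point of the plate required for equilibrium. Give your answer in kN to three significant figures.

γ = 0.85 × 9.81 = 8.3385 kN/m³.
The plate makes 23.1° with the vertical, i.e. θ = 90° − 23.1° = 66.9° to the horizontal. Measuring y along the incline from the free-surface line, vertical depth h = y·sinθ with sinθ = 0.919821.
The centroid lies 1.6/2 = 0.8 m below the top edge, so y_c = 6 + 0.8 = 6.8 m and h_c = 6.8 × 0.919821 = 6.25478 m.
A = 2.1 × 1.6 = 3.36 m².
Resultant F = γ·h_c·A = 8.3385 × 6.25478 × 3.36 = 175.242 kN.
I_c = b·h³/12 = 2.1 × 1.6³/12 = 0.7168 m⁴.
Centre of pressure: y_p = y_c + I_c/(y_c·A) = 6.8 + 0.7168/(6.8 × 3.36) = 6.8 + 0.0313725 = 6.83137 m along the plane.
The resultant acts 0.8 + 0.0313725 = 0.831373 m (along the plate) below the hinge at the top edge, so the moment about the hinge is M = F × 0.831373 = 175.242 × 0.831373 = 145.691 kN·m.
A normal force at the bottom, 1.6 m from the hinge, must supply this moment: P = 145.691/1.6 = 91.0569 kN.

P ≈ 91.1 kN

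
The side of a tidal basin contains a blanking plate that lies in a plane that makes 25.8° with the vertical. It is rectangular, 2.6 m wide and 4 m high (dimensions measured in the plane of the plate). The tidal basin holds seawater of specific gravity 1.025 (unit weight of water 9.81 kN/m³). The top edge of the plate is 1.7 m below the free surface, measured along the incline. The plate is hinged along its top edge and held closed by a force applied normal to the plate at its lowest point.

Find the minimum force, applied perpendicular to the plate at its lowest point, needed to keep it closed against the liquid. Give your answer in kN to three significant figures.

P ≈ 206 kN

γ = 1.025 × 9.81 = 10.05525 kN/m³.
The plate makes 25.8° with the vertical, i.e. θ = 90° − 25.8° = 64.2° to the horizontal. Measuring y along the incline from the free-surface line, vertical depth h = y·sinθ with sinθ = 0.900319.
The centroid lies 4/2 = 2 m below the top edge, so y_c = 1.7 + 2 = 3.7 m and h_c = 3.7 × 0.900319 = 3.33118 m.
A = 2.6 × 4 = 10.4 m².
Resultant F = γ·h_c·A = 10.05525 × 3.33118 × 10.4 = 348.357 kN.
I_c = b·h³/12 = 2.6 × 4³/12 = 13.8667 m⁴.
Centre of pressure: y_p = y_c + I_c/(y_c·A) = 3.7 + 13.8667/(3.7 × 10.4) = 3.7 + 0.360361 = 4.06036 m along the plane.
The resultant acts 2 + 0.360361 = 2.36036 m (along the plate) below the hinge at the top edge, so the moment about the hinge is M = F × 2.36036 = 348.357 × 2.36036 = 822.248 kN·m.
A normal force at the bottom, 4 m from the hinge, must supply this moment: P = 822.248/4 = 205.562 kN.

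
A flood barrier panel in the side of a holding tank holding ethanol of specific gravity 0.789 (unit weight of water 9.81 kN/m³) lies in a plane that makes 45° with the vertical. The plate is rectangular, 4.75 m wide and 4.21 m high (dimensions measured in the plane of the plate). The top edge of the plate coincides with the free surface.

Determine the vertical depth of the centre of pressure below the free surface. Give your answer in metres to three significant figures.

γ = 0.789 × 9.81 = 7.74009 kN/m³.
The plate makes 45° with the vertical, i.e. θ = 90° − 45° = 45° to the horizontal. Measuring y along the incline from the free-surface line, vertical depth h = y·sinθ with sinθ = 0.707107.
The centroid lies 4.21/2 = 2.105 m below the top edge, so y_c = 2.105 m and h_c = 2.105 × 0.707107 = 1.48846 m.
A = 4.75 × 4.21 = 19.9975 m².
Resultant F = γ·h_c·A = 7.74009 × 1.48846 × 19.9975 = 230.387 kN.
I_c = b·h³/12 = 4.75 × 4.21³/12 = 29.5365 m⁴.
Centre of pressure: y_p = y_c + I_c/(y_c·A) = 2.105 + 29.5365/(2.105 × 19.9975) = 2.105 + 0.701667 = 2.80667 m along the plane.
Vertically, h_p = y_p·sinθ = 2.80667 × 0.707107 = 1.98462 m.

h_p = 1.98 m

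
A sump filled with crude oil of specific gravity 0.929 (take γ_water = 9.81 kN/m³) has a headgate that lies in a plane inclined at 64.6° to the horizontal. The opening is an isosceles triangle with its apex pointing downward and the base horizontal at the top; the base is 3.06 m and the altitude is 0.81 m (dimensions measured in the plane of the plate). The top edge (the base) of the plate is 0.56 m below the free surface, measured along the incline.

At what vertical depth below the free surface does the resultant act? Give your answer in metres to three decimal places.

h_p = 0.789 m

γ = 0.929 × 9.81 = 9.11349 kN/m³.
Let θ = 64.6° be the plate's angle to the horizontal; measure y along the incline from where the plane meets the free surface. Vertical depth h = y·sinθ with sinθ = 0.903335.
With the apex down, the centroid sits h/3 = 0.81/3 = 0.27 m below the base (the top edge), so y_c = 0.56 + 0.27 = 0.83 m and h_c = 0.83 × 0.903335 = 0.749768 m.
A = ½ × 3.06 × 0.81 = 1.2393 m².
Resultant F = γ·h_c·A = 9.11349 × 0.749768 × 1.2393 = 8.46814 kN.
I_c = b·h³/36 = 3.06 × 0.81³/36 = 0.0451725 m⁴.
Centre of pressure: y_p = y_c + I_c/(y_c·A) = 0.83 + 0.0451725/(0.83 × 1.2393) = 0.83 + 0.0439157 = 0.873916 m along the plane.
Vertically, h_p = y_p·sinθ = 0.873916 × 0.903335 = 0.789439 m.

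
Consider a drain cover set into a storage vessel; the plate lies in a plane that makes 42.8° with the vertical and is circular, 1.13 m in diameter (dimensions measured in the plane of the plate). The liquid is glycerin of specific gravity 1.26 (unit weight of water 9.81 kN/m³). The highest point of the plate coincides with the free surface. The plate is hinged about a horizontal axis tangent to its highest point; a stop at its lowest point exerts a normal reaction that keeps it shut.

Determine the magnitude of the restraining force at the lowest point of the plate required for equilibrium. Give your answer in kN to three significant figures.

P ≈ 3.21 kN

γ = 1.26 × 9.81 = 12.3606 kN/m³.
The plate makes 42.8° with the vertical, i.e. θ = 90° − 42.8° = 47.2° to the horizontal. Measuring y along the incline from the free-surface line, vertical depth h = y·sinθ with sinθ = 0.733730.
The centroid is at the centre, 0.565 m below the top of the plate, so y_c = 0.565 m and h_c = 0.565 × 0.733730 = 0.414557 m.
A = π(0.565)² = 1.00287 m².
Resultant F = γ·h_c·A = 12.3606 × 0.414557 × 1.00287 = 5.13888 kN.
I_c = πr⁴/4 = π × 0.565⁴/4 = 0.0800357 m⁴.
Centre of pressure: y_p = y_c + I_c/(y_c·A) = 0.565 + 0.0800357/(0.565 × 1.00287) = 0.565 + 0.141251 = 0.706251 m along the plane.
The resultant acts 0.565 + 0.141251 = 0.706251 m (along the plate) below the hinge at the top edge, so the moment about the hinge is M = F × 0.706251 = 5.13888 × 0.706251 = 3.62934 kN·m.
A normal force at the bottom, 1.13 m from the hinge, must supply this moment: P = 3.62934/1.13 = 3.21181 kN.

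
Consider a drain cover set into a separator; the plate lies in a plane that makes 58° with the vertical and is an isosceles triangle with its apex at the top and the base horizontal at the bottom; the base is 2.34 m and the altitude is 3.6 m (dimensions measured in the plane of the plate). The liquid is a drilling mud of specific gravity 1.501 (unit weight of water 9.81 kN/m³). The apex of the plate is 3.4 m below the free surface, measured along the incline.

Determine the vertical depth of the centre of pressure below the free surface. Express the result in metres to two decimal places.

γ = 1.501 × 9.81 = 14.72481 kN/m³.
The plate makes 58° with the vertical, i.e. θ = 90° − 58° = 32° to the horizontal. Measuring y along the incline from the free-surface line, vertical depth h = y·sinθ with sinθ = 0.529919.
With the apex up, the centroid sits 2h/3 = 2 × 3.6/3 = 2.4 m below the apex, so y_c = 3.4 + 2.4 = 5.8 m and h_c = 5.8 × 0.529919 = 3.07353 m.
A = ½ × 2.34 × 3.6 = 4.212 m².
Resultant F = γ·h_c·A = 14.72481 × 3.07353 × 4.212 = 190.623 kN.
I_c = b·h³/36 = 2.34 × 3.6³/36 = 3.03264 m⁴.
Centre of pressure: y_p = y_c + I_c/(y_c·A) = 5.8 + 3.03264/(5.8 × 4.212) = 5.8 + 0.124138 = 5.92414 m along the plane.
Vertically, h_p = y_p·sinθ = 5.92414 × 0.529919 = 3.13931 m.

h_p = 3.14 m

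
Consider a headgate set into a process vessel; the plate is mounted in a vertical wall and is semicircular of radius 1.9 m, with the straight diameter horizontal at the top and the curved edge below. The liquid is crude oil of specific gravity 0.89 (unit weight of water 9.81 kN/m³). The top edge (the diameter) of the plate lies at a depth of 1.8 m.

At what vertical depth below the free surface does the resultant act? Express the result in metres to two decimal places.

h_p = 2.70 m

γ = 0.89 × 9.81 = 8.7309 kN/m³.
The centroid of a semicircle lies 4r/(3π) = 0.806385 m from the diameter, here below the top edge, so the centroid depth is h_c = 1.8 + 0.806385 = 2.60638 m.
A = πr²/2 = π × 1.9²/2 = 5.67057 m².
Resultant F = γ·h_c·A = 8.7309 × 2.60638 × 5.67057 = 129.04 kN.
I_c = (π/8 − 8/(9π))·r⁴ = 0.109757 × 1.9⁴ = 1.43036 m⁴.
Centre of pressure: y_p = y_c + I_c/(y_c·A) = 2.60638 + 1.43036/(2.60638 × 5.67057) = 2.60638 + 0.096779 = 2.70316 m along the plane.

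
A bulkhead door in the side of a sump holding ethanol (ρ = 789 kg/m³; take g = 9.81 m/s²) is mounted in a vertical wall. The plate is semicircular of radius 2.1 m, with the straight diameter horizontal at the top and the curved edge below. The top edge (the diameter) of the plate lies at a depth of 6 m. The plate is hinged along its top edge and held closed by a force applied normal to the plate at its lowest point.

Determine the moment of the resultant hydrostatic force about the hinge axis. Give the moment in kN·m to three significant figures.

γ = ρg = 789 × 9.81 / 1000 = 7.74009 kN/m³.
The centroid of a semicircle lies 4r/(3π) = 0.891268 m from the diameter, here below the top edge, so the centroid depth is h_c = 6 + 0.891268 = 6.89127 m.
A = πr²/2 = π × 2.1²/2 = 6.92721 m².
Resultant F = γ·h_c·A = 7.74009 × 6.89127 × 6.92721 = 369.491 kN.
I_c = (π/8 − 8/(9π))·r⁴ = 0.109757 × 2.1⁴ = 2.13457 m⁴.
Centre of pressure: y_p = y_c + I_c/(y_c·A) = 6.89127 + 2.13457/(6.89127 × 6.92721) = 6.89127 + 0.044715 = 6.93598 m along the plane.
The resultant acts 0.891268 + 0.044715 = 0.935983 m (along the plate) below the hinge at the top edge, so the moment about the hinge is M = F × 0.935983 = 369.491 × 0.935983 = 345.837 kN·m.

M ≈ 346 kN·m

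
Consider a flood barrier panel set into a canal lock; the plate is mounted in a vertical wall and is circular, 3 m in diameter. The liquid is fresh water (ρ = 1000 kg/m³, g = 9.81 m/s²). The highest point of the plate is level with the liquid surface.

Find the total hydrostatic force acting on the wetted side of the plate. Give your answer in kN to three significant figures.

γ = ρg = 1000 × 9.81 = 9810 N/m³ = 9.81 kN/m³.
The centroid is at the centre, 1.5 m below the top of the plate, so the centroid depth is h_c = 1.5 m.
A = π(1.5)² = 7.06858 m².
Resultant F = γ·h_c·A = 9.81 × 1.5 × 7.06858 = 104.014 kN.

F ≈ 104 kN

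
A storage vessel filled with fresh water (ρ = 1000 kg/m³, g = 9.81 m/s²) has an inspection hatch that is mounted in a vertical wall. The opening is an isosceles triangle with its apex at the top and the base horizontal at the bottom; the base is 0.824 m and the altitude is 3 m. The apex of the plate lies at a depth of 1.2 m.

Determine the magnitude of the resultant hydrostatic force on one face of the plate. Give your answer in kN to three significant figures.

F ≈ 38.8 kN

γ = ρg = 1000 × 9.81 = 9810 N/m³ = 9.81 kN/m³.
With the apex up, the centroid sits 2h/3 = 2 × 3/3 = 2 m below the apex, so the centroid depth is h_c = 1.2 + 2 = 3.2 m.
A = ½ × 0.824 × 3 = 1.236 m².
Resultant F = γ·h_c·A = 9.81 × 3.2 × 1.236 = 38.8005 kN.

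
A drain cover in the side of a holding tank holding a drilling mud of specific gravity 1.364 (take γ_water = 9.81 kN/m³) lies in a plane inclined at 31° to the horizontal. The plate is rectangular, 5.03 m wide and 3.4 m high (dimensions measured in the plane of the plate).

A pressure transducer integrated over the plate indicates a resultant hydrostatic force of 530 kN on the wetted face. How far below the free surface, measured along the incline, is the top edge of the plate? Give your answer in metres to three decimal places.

y_top ≈ 2.797 m

γ = 1.364 × 9.81 = 13.38084 kN/m³.
A = 5.03 × 3.4 = 17.102 m².
From F = γ·h_c·A, the centroid depth is h_c = 530/(13.38084 × 17.102) = 2.31604 m.
Let θ = 31° be the plate's angle to the horizontal; measure y along the incline from where the plane meets the free surface. Vertical depth h = y·sinθ with sinθ = 0.515038.
Along the incline, y_c = h_c/sinθ = 2.31604/0.515038 = 4.49683 m.
The centroid lies 3.4/2 = 1.7 m below the top edge, so the top edge sits at y_top = 4.49683 − 1.7 = 2.79683 m along the incline.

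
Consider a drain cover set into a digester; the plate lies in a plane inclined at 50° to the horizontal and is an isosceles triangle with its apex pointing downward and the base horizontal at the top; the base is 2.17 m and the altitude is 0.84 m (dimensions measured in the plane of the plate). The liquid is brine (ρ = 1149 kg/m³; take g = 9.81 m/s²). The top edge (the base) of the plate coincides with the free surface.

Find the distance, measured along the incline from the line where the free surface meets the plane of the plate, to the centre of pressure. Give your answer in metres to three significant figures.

y_p = 0.420 m

γ = ρg = 1149 × 9.81 / 1000 = 11.27169 kN/m³.
Let θ = 50° be the plate's angle to the horizontal; measure y along the incline from where the plane meets the free surface. Vertical depth h = y·sinθ with sinθ = 0.766044.
With the apex down, the centroid sits h/3 = 0.84/3 = 0.28 m below the base (the top edge), so y_c = 0.28 m and h_c = 0.28 × 0.766044 = 0.214492 m.
A = ½ × 2.17 × 0.84 = 0.9114 m².
Resultant F = γ·h_c·A = 11.27169 × 0.214492 × 0.9114 = 2.20348 kN.
I_c = b·h³/36 = 2.17 × 0.84³/36 = 0.0357269 m⁴.
Centre of pressure: y_p = y_c + I_c/(y_c·A) = 0.28 + 0.0357269/(0.28 × 0.9114) = 0.28 + 0.14 = 0.42 m along the plane.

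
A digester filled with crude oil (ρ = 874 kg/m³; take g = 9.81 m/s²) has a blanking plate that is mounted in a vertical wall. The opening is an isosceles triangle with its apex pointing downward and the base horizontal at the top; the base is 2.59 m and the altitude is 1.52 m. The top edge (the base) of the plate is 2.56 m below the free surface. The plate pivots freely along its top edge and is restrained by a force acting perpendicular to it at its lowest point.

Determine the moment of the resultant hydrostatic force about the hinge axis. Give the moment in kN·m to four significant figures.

M ≈ 28.39 kN·m

γ = ρg = 874 × 9.81 / 1000 = 8.57394 kN/m³.
With the apex down, the centroid sits h/3 = 1.52/3 = 0.506667 m below the base (the top edge), so the centroid depth is h_c = 2.56 + 0.506667 = 3.06667 m.
A = ½ × 2.59 × 1.52 = 1.9684 m².
Resultant F = γ·h_c·A = 8.57394 × 3.06667 × 1.9684 = 51.756 kN.
I_c = b·h³/36 = 2.59 × 1.52³/36 = 0.252655 m⁴.
Centre of pressure: y_p = y_c + I_c/(y_c·A) = 3.06667 + 0.252655/(3.06667 × 1.9684) = 3.06667 + 0.041855 = 3.10852 m along the plane.
The resultant acts 0.506667 + 0.041855 = 0.548522 m (along the plate) below the hinge at the top edge, so the moment about the hinge is M = F × 0.548522 = 51.756 × 0.548522 = 28.3893 kN·m.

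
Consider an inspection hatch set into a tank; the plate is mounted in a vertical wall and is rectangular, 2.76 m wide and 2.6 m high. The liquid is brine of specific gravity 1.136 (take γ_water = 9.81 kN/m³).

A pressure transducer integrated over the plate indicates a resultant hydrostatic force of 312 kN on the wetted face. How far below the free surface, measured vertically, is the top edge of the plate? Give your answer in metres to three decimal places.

d_top ≈ 2.601 m

γ = 1.136 × 9.81 = 11.14416 kN/m³.
A = 2.76 × 2.6 = 7.176 m².
From F = γ·h_c·A, the centroid depth is h_c = 312/(11.14416 × 7.176) = 3.90144 m.
The centroid lies 2.6/2 = 1.3 m below the top edge, so the top edge sits at h_top = 3.90144 − 1.3 = 2.60144 m below the surface.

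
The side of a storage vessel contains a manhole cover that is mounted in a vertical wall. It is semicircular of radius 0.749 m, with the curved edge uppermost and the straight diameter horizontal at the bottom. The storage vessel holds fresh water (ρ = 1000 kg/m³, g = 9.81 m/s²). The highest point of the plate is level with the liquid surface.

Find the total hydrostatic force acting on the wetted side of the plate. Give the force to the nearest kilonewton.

F ≈ 4 kN

γ = ρg = 1000 × 9.81 = 9810 N/m³ = 9.81 kN/m³.
The centroid lies 4r/(3π) = 0.317885 m above the diameter, so r − 4r/(3π) = 0.749 − 0.317885 = 0.431115 m below the topmost point, so the centroid depth is h_c = 0.431115 m.
A = πr²/2 = π × 0.749²/2 = 0.881218 m².
Resultant F = γ·h_c·A = 9.81 × 0.431115 × 0.881218 = 3.72688 kN.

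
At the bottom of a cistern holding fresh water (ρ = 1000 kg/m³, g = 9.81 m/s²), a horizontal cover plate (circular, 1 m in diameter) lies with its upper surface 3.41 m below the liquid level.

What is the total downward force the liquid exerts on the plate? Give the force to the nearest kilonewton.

γ = ρg = 1000 × 9.81 = 9810 N/m³ = 9.81 kN/m³.
The plate is horizontal, so pressure is uniform at p = γ·h = 9.81 × 3.41 = 33.4521 kN/m².
A = π(0.5)² = 0.785398 m².
F = p·A = 33.4521 × 0.785398 = 26.2732 kN.

F ≈ 26 kN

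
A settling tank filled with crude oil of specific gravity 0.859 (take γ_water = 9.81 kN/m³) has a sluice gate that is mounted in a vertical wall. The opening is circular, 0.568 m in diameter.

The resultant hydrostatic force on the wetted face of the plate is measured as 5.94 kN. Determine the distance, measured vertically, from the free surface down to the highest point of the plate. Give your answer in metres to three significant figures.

d_top ≈ 2.50 m

γ = 0.859 × 9.81 = 8.42679 kN/m³.
A = π(0.284)² = 0.253388 m².
From F = γ·h_c·A, the centroid depth is h_c = 5.94/(8.42679 × 0.253388) = 2.78188 m.
The centroid is at the centre, 0.284 m below the top of the plate, so the highest point sits at h_top = 2.78188 − 0.284 = 2.49788 m below the surface.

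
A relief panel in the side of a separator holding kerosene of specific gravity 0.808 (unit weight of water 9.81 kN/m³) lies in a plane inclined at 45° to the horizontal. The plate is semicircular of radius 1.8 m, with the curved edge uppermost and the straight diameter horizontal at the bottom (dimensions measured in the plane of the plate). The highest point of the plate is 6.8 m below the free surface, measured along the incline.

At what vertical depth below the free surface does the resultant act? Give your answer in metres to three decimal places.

h_p = 5.561 m

γ = 0.808 × 9.81 = 7.92648 kN/m³.
Let θ = 45° be the plate's angle to the horizontal; measure y along the incline from where the plane meets the free surface. Vertical depth h = y·sinθ with sinθ = 0.707107.
The centroid lies 4r/(3π) = 0.763944 m above the diameter, so r − 4r/(3π) = 1.8 − 0.763944 = 1.03606 m below the topmost point, so y_c = 6.8 + 1.03606 = 7.83606 m and h_c = 7.83606 × 0.707107 = 5.54093 m.
A = πr²/2 = π × 1.8²/2 = 5.08938 m².
Resultant F = γ·h_c·A = 7.92648 × 5.54093 × 5.08938 = 223.526 kN.
I_c = (π/8 − 8/(9π))·r⁴ = 0.109757 × 1.8⁴ = 1.15219 m⁴.
Centre of pressure: y_p = y_c + I_c/(y_c·A) = 7.83606 + 1.15219/(7.83606 × 5.08938) = 7.83606 + 0.0288909 = 7.86495 m along the plane.
Vertically, h_p = y_p·sinθ = 7.86495 × 0.707107 = 5.56136 m.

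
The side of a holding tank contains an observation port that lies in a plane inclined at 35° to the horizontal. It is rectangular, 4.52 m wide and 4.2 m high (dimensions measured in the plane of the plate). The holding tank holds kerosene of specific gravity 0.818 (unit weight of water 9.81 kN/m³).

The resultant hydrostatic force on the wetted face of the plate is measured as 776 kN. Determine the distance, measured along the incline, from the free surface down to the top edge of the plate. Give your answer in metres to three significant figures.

y_top ≈ 6.78 m

γ = 0.818 × 9.81 = 8.02458 kN/m³.
A = 4.52 × 4.2 = 18.984 m².
From F = γ·h_c·A, the centroid depth is h_c = 776/(8.02458 × 18.984) = 5.09391 m.
Let θ = 35° be the plate's angle to the horizontal; measure y along the incline from where the plane meets the free surface. Vertical depth h = y·sinθ with sinθ = 0.573576.
Along the incline, y_c = h_c/sinθ = 5.09391/0.573576 = 8.88097 m.
The centroid lies 4.2/2 = 2.1 m below the top edge, so the top edge sits at y_top = 8.88097 − 2.1 = 6.78097 m along the incline.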